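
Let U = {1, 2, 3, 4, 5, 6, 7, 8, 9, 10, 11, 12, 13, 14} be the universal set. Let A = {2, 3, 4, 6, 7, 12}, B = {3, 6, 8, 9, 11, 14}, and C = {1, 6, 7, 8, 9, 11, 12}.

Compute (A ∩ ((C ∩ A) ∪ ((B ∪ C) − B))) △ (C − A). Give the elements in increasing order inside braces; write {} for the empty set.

{1, 6, 7, 8, 9, 11, 12}

C ∩ A = {6, 7, 12}
B ∪ C = {1, 3, 6, 7, 8, 9, 11, 12, 14}
(B ∪ C) − B = {1, 7, 12}
(C ∩ A) ∪ ((B ∪ C) − B) = {1, 6, 7, 12}
A ∩ ((C ∩ A) ∪ ((B ∪ C) − B)) = {6, 7, 12}
C − A = {1, 8, 9, 11}
(A ∩ ((C ∩ A) ∪ ((B ∪ C) − B))) △ (C − A) = {1, 6, 7, 8, 9, 11, 12}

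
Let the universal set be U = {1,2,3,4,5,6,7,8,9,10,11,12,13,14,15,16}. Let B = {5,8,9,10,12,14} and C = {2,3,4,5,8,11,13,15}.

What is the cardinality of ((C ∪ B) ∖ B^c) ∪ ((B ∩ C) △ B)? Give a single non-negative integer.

6

C ∪ B = {2,3,4,5,8,9,10,11,12,13,14,15}
B^c = {1,2,3,4,6,7,11,13,15,16}
(C ∪ B) ∖ B^c = {5,8,9,10,12,14}
B ∩ C = {5,8}
(B ∩ C) △ B = {9,10,12,14}
((C ∪ B) ∖ B^c) ∪ ((B ∩ C) △ B) = {5,8,9,10,12,14}
|((C ∪ B) ∖ B^c) ∪ ((B ∩ C) △ B)| = 6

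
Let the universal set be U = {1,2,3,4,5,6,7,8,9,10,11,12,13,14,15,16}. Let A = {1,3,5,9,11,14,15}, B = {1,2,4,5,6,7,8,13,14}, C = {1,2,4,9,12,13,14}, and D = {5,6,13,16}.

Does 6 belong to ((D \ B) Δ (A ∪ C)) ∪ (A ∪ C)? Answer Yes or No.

No

6 ∈ D and 6 ∈ B, so 6 ∉ D \ B
6 ∉ A and 6 ∉ C, so 6 ∉ A ∪ C
6 ∉ (D \ B) and 6 ∉ (A ∪ C), so 6 ∉ (D \ B) Δ (A ∪ C)
6 ∉ A and 6 ∉ C, so 6 ∉ A ∪ C
6 ∉ ((D \ B) Δ (A ∪ C)) and 6 ∉ (A ∪ C), so 6 ∉ ((D \ B) Δ (A ∪ C)) ∪ (A ∪ C)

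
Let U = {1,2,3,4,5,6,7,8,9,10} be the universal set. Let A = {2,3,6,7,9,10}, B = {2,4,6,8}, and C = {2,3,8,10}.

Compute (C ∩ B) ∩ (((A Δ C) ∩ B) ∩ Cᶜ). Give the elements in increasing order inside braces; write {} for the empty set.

{}

C ∩ B = {2,8}
A Δ C = {6,7,8,9}
(A Δ C) ∩ B = {6,8}
Cᶜ = {1,4,5,6,7,9}
((A Δ C) ∩ B) ∩ Cᶜ = {6}
(C ∩ B) ∩ (((A Δ C) ∩ B) ∩ Cᶜ) = {}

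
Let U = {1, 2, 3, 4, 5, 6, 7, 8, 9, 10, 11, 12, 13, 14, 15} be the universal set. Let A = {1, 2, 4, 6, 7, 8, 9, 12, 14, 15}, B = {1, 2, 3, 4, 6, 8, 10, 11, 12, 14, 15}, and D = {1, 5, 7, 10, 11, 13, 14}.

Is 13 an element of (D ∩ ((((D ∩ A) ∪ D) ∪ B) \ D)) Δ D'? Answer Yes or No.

No

13 ∈ D and 13 ∉ A, so 13 ∉ D ∩ A
13 ∉ (D ∩ A) and 13 ∈ D, so 13 ∈ (D ∩ A) ∪ D
13 ∈ ((D ∩ A) ∪ D) and 13 ∉ B, so 13 ∈ ((D ∩ A) ∪ D) ∪ B
13 ∈ (((D ∩ A) ∪ D) ∪ B) and 13 ∈ D, so 13 ∉ (((D ∩ A) ∪ D) ∪ B) \ D
13 ∈ D and 13 ∉ ((((D ∩ A) ∪ D) ∪ B) \ D), so 13 ∉ D ∩ ((((D ∩ A) ∪ D) ∪ B) \ D)
13 ∈ D, so 13 ∉ D'
13 ∉ (D ∩ ((((D ∩ A) ∪ D) ∪ B) \ D)) and 13 ∉ D', so 13 ∉ (D ∩ ((((D ∩ A) ∪ D) ∪ B) \ D)) Δ D'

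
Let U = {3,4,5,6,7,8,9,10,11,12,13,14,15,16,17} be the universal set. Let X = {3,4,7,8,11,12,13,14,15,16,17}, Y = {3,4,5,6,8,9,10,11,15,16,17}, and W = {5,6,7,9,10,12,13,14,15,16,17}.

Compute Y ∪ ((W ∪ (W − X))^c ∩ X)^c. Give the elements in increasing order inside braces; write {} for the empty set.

{3,4,5,6,7,8,9,10,11,12,13,14,15,16,17}

W − X = {5,6,9,10}
W ∪ (W − X) = {5,6,7,9,10,12,13,14,15,16,17}
(W ∪ (W − X))^c = {3,4,8,11}
(W ∪ (W − X))^c ∩ X = {3,4,8,11}
((W ∪ (W − X))^c ∩ X)^c = {5,6,7,9,10,12,13,14,15,16,17}
Y ∪ ((W ∪ (W − X))^c ∩ X)^c = {3,4,5,6,7,8,9,10,11,12,13,14,15,16,17}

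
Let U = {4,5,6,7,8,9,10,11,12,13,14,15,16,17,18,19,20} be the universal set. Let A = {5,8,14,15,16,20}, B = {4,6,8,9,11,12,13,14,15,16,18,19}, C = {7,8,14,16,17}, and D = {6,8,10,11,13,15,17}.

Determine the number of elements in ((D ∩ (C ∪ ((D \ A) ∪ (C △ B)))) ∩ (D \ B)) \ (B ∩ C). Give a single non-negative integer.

D \ A = {6,10,11,13,17}
C △ B = {4,6,7,9,11,12,13,15,17,18,19}
(D \ A) ∪ (C △ B) = {4,6,7,9,10,11,12,13,15,17,18,19}
C ∪ ((D \ A) ∪ (C △ B)) = {4,6,7,8,9,10,11,12,13,14,15,16,17,18,19}
D ∩ (C ∪ ((D \ A) ∪ (C △ B))) = {6,8,10,11,13,15,17}
D \ B = {10,17}
(D ∩ (C ∪ ((D \ A) ∪ (C △ B)))) ∩ (D \ B) = {10,17}
B ∩ C = {8,14,16}
((D ∩ (C ∪ ((D \ A) ∪ (C △ B)))) ∩ (D \ B)) \ (B ∩ C) = {10,17}
|((D ∩ (C ∪ ((D \ A) ∪ (C △ B)))) ∩ (D \ B)) \ (B ∩ C)| = 2

2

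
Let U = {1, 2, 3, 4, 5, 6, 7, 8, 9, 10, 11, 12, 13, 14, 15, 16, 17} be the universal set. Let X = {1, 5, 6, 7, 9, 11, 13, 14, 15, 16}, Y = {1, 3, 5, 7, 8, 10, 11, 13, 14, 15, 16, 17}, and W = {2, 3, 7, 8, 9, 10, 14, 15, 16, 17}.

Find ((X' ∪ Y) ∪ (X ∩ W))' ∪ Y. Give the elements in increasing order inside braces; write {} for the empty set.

X' = {2, 3, 4, 8, 10, 12, 17}
X' ∪ Y = {1, 2, 3, 4, 5, 7, 8, 10, 11, 12, 13, 14, 15, 16, 17}
X ∩ W = {7, 9, 14, 15, 16}
(X' ∪ Y) ∪ (X ∩ W) = {1, 2, 3, 4, 5, 7, 8, 9, 10, 11, 12, 13, 14, 15, 16, 17}
((X' ∪ Y) ∪ (X ∩ W))' = {6}
((X' ∪ Y) ∪ (X ∩ W))' ∪ Y = {1, 3, 5, 6, 7, 8, 10, 11, 13, 14, 15, 16, 17}

{1, 3, 5, 6, 7, 8, 10, 11, 13, 14, 15, 16, 17}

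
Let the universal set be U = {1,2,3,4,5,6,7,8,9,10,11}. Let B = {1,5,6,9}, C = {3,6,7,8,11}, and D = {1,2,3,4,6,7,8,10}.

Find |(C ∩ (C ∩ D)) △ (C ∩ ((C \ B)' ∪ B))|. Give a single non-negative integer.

C ∩ D = {3,6,7,8}
C ∩ (C ∩ D) = {3,6,7,8}
C \ B = {3,7,8,11}
(C \ B)' = {1,2,4,5,6,9,10}
(C \ B)' ∪ B = {1,2,4,5,6,9,10}
C ∩ ((C \ B)' ∪ B) = {6}
(C ∩ (C ∩ D)) △ (C ∩ ((C \ B)' ∪ B)) = {3,7,8}
|(C ∩ (C ∩ D)) △ (C ∩ ((C \ B)' ∪ B))| = 3

3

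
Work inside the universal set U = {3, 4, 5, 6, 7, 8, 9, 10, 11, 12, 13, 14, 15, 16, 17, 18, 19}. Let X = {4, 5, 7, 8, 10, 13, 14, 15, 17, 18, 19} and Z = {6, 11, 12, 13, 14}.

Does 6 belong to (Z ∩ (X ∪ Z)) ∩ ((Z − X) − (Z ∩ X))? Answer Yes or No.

6 ∉ X and 6 ∈ Z, so 6 ∈ X ∪ Z
6 ∈ Z and 6 ∈ (X ∪ Z), so 6 ∈ Z ∩ (X ∪ Z)
6 ∈ Z and 6 ∉ X, so 6 ∈ Z − X
6 ∈ Z and 6 ∉ X, so 6 ∉ Z ∩ X
6 ∈ (Z − X) and 6 ∉ (Z ∩ X), so 6 ∈ (Z − X) − (Z ∩ X)
6 ∈ (Z ∩ (X ∪ Z)) and 6 ∈ ((Z − X) − (Z ∩ X)), so 6 ∈ (Z ∩ (X ∪ Z)) ∩ ((Z − X) − (Z ∩ X))

Yes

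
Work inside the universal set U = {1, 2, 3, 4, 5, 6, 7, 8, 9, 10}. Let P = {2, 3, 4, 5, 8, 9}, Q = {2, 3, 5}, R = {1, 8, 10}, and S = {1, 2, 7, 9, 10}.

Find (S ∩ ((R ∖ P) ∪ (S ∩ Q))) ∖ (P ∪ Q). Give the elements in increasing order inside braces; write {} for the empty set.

R ∖ P = {1, 10}
S ∩ Q = {2}
(R ∖ P) ∪ (S ∩ Q) = {1, 2, 10}
S ∩ ((R ∖ P) ∪ (S ∩ Q)) = {1, 2, 10}
P ∪ Q = {2, 3, 4, 5, 8, 9}
(S ∩ ((R ∖ P) ∪ (S ∩ Q))) ∖ (P ∪ Q) = {1, 10}

{1, 10}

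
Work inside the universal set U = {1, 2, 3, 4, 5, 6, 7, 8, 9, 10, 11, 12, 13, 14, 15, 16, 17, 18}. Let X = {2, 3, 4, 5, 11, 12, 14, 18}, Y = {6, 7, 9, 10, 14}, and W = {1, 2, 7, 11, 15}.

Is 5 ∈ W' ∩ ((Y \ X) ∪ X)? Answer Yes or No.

5 ∉ W, so 5 ∈ W'
5 ∉ Y and 5 ∈ X, so 5 ∉ Y \ X
5 ∉ (Y \ X) and 5 ∈ X, so 5 ∈ (Y \ X) ∪ X
5 ∈ W' and 5 ∈ ((Y \ X) ∪ X), so 5 ∈ W' ∩ ((Y \ X) ∪ X)

Yes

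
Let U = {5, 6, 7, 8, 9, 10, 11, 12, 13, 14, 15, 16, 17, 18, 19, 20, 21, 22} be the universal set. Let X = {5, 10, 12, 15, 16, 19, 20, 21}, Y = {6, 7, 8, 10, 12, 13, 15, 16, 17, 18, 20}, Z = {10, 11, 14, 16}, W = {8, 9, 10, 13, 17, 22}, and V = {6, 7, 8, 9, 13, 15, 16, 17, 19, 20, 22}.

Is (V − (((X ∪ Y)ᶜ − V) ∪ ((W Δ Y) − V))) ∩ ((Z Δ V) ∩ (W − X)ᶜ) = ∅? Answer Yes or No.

X ∪ Y = {5, 6, 7, 8, 10, 12, 13, 15, 16, 17, 18, 19, 20, 21}
(X ∪ Y)ᶜ = {9, 11, 14, 22}
(X ∪ Y)ᶜ − V = {11, 14}
W Δ Y = {6, 7, 9, 12, 15, 16, 18, 20, 22}
(W Δ Y) − V = {12, 18}
((X ∪ Y)ᶜ − V) ∪ ((W Δ Y) − V) = {11, 12, 14, 18}
V − (((X ∪ Y)ᶜ − V) ∪ ((W Δ Y) − V)) = {6, 7, 8, 9, 13, 15, 16, 17, 19, 20, 22}
Z Δ V = {6, 7, 8, 9, 10, 11, 13, 14, 15, 17, 19, 20, 22}
W − X = {8, 9, 13, 17, 22}
(W − X)ᶜ = {5, 6, 7, 10, 11, 12, 14, 15, 16, 18, 19, 20, 21}
(Z Δ V) ∩ (W − X)ᶜ = {6, 7, 10, 11, 14, 15, 19, 20}
6 lies in both, so they are not disjoint.

No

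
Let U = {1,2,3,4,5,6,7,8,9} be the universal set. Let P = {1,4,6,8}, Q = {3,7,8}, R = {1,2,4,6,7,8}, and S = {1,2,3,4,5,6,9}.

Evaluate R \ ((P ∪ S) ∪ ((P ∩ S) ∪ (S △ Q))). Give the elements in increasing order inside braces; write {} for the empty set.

P ∪ S = {1,2,3,4,5,6,8,9}
P ∩ S = {1,4,6}
S △ Q = {1,2,4,5,6,7,8,9}
(P ∩ S) ∪ (S △ Q) = {1,2,4,5,6,7,8,9}
(P ∪ S) ∪ ((P ∩ S) ∪ (S △ Q)) = {1,2,3,4,5,6,7,8,9}
R \ ((P ∪ S) ∪ ((P ∩ S) ∪ (S △ Q))) = {}

{}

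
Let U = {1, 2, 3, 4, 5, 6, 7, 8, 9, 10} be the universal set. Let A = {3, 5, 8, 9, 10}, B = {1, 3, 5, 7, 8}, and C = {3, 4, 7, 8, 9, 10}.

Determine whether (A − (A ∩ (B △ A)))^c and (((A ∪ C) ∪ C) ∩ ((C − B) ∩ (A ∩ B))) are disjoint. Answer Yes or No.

Yes

B △ A = {1, 7, 9, 10}
A ∩ (B △ A) = {9, 10}
A − (A ∩ (B △ A)) = {3, 5, 8}
(A − (A ∩ (B △ A)))^c = {1, 2, 4, 6, 7, 9, 10}
A ∪ C = {3, 4, 5, 7, 8, 9, 10}
(A ∪ C) ∪ C = {3, 4, 5, 7, 8, 9, 10}
C − B = {4, 9, 10}
A ∩ B = {3, 5, 8}
(C − B) ∩ (A ∩ B) = {}
((A ∪ C) ∪ C) ∩ ((C − B) ∩ (A ∩ B)) = {}
{1, 2, 4, 6, 7, 9, 10} and {} share no elements.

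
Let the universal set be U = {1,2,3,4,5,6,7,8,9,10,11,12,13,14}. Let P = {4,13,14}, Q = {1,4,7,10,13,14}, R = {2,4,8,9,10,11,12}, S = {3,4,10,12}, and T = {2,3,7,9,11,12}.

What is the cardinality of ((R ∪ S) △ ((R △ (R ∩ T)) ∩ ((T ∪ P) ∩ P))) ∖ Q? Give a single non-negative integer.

6

R ∪ S = {2,3,4,8,9,10,11,12}
R ∩ T = {2,9,11,12}
R △ (R ∩ T) = {4,8,10}
T ∪ P = {2,3,4,7,9,11,12,13,14}
(T ∪ P) ∩ P = {4,13,14}
(R △ (R ∩ T)) ∩ ((T ∪ P) ∩ P) = {4}
(R ∪ S) △ ((R △ (R ∩ T)) ∩ ((T ∪ P) ∩ P)) = {2,3,8,9,10,11,12}
((R ∪ S) △ ((R △ (R ∩ T)) ∩ ((T ∪ P) ∩ P))) ∖ Q = {2,3,8,9,11,12}
|((R ∪ S) △ ((R △ (R ∩ T)) ∩ ((T ∪ P) ∩ P))) ∖ Q| = 6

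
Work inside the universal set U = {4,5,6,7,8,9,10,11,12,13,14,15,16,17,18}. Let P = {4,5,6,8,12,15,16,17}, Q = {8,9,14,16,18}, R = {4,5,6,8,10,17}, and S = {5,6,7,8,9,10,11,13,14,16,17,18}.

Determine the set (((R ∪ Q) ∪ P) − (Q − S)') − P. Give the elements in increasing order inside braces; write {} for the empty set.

{}

R ∪ Q = {4,5,6,8,9,10,14,16,17,18}
(R ∪ Q) ∪ P = {4,5,6,8,9,10,12,14,15,16,17,18}
Q − S = {}
(Q − S)' = {4,5,6,7,8,9,10,11,12,13,14,15,16,17,18}
((R ∪ Q) ∪ P) − (Q − S)' = {}
(((R ∪ Q) ∪ P) − (Q − S)') − P = {}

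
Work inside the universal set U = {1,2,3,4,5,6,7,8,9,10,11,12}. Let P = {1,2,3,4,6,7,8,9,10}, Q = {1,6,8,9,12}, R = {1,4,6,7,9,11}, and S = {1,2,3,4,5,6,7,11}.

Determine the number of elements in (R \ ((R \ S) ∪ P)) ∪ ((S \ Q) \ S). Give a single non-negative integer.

R \ S = {9}
(R \ S) ∪ P = {1,2,3,4,6,7,8,9,10}
R \ ((R \ S) ∪ P) = {11}
S \ Q = {2,3,4,5,7,11}
(S \ Q) \ S = {}
(R \ ((R \ S) ∪ P)) ∪ ((S \ Q) \ S) = {11}
|(R \ ((R \ S) ∪ P)) ∪ ((S \ Q) \ S)| = 1

1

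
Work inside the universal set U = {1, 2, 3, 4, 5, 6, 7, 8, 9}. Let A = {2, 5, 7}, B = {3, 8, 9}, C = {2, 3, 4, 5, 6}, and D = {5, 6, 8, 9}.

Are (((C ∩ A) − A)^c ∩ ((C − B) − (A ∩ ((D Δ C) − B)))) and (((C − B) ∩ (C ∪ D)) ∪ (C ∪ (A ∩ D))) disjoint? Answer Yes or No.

C ∩ A = {2, 5}
(C ∩ A) − A = {}
((C ∩ A) − A)^c = {1, 2, 3, 4, 5, 6, 7, 8, 9}
C − B = {2, 4, 5, 6}
D Δ C = {2, 3, 4, 8, 9}
(D Δ C) − B = {2, 4}
A ∩ ((D Δ C) − B) = {2}
(C − B) − (A ∩ ((D Δ C) − B)) = {4, 5, 6}
((C ∩ A) − A)^c ∩ ((C − B) − (A ∩ ((D Δ C) − B))) = {4, 5, 6}
C ∪ D = {2, 3, 4, 5, 6, 8, 9}
(C − B) ∩ (C ∪ D) = {2, 4, 5, 6}
A ∩ D = {5}
C ∪ (A ∩ D) = {2, 3, 4, 5, 6}
((C − B) ∩ (C ∪ D)) ∪ (C ∪ (A ∩ D)) = {2, 3, 4, 5, 6}
4 lies in both, so they are not disjoint.

No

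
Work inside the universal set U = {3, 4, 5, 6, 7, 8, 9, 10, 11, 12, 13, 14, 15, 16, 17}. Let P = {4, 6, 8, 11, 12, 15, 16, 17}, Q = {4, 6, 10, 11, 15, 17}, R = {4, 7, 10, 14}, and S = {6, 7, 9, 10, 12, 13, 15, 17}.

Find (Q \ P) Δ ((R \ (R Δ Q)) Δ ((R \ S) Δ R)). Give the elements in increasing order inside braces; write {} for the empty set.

Q \ P = {10}
R Δ Q = {6, 7, 11, 14, 15, 17}
R \ (R Δ Q) = {4, 10}
R \ S = {4, 14}
(R \ S) Δ R = {7, 10}
(R \ (R Δ Q)) Δ ((R \ S) Δ R) = {4, 7}
(Q \ P) Δ ((R \ (R Δ Q)) Δ ((R \ S) Δ R)) = {4, 7, 10}

{4, 7, 10}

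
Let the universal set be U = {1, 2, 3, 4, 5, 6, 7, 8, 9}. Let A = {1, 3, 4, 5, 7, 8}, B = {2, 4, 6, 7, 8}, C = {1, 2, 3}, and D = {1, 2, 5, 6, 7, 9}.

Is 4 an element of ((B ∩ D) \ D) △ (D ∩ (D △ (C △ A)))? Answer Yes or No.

No

4 ∈ B and 4 ∉ D, so 4 ∉ B ∩ D
4 ∉ (B ∩ D) and 4 ∉ D, so 4 ∉ (B ∩ D) \ D
4 ∉ C and 4 ∈ A, so 4 ∈ C △ A
4 ∉ D and 4 ∈ (C △ A), so 4 ∈ D △ (C △ A)
4 ∉ D and 4 ∈ (D △ (C △ A)), so 4 ∉ D ∩ (D △ (C △ A))
4 ∉ ((B ∩ D) \ D) and 4 ∉ (D ∩ (D △ (C △ A))), so 4 ∉ ((B ∩ D) \ D) △ (D ∩ (D △ (C △ A)))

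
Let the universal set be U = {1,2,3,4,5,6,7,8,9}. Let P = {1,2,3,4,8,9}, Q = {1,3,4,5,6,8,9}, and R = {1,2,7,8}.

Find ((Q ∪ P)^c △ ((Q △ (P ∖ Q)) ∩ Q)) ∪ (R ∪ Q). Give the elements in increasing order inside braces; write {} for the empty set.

Q ∪ P = {1,2,3,4,5,6,8,9}
(Q ∪ P)^c = {7}
P ∖ Q = {2}
Q △ (P ∖ Q) = {1,2,3,4,5,6,8,9}
(Q △ (P ∖ Q)) ∩ Q = {1,3,4,5,6,8,9}
(Q ∪ P)^c △ ((Q △ (P ∖ Q)) ∩ Q) = {1,3,4,5,6,7,8,9}
R ∪ Q = {1,2,3,4,5,6,7,8,9}
((Q ∪ P)^c △ ((Q △ (P ∖ Q)) ∩ Q)) ∪ (R ∪ Q) = {1,2,3,4,5,6,7,8,9}

{1,2,3,4,5,6,7,8,9}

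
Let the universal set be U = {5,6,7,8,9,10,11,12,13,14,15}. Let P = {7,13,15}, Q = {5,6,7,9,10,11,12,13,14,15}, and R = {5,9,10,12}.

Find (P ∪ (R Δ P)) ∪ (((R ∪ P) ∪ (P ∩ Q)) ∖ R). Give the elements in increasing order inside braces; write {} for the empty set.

{5,7,9,10,12,13,15}

R Δ P = {5,7,9,10,12,13,15}
P ∪ (R Δ P) = {5,7,9,10,12,13,15}
R ∪ P = {5,7,9,10,12,13,15}
P ∩ Q = {7,13,15}
(R ∪ P) ∪ (P ∩ Q) = {5,7,9,10,12,13,15}
((R ∪ P) ∪ (P ∩ Q)) ∖ R = {7,13,15}
(P ∪ (R Δ P)) ∪ (((R ∪ P) ∪ (P ∩ Q)) ∖ R) = {5,7,9,10,12,13,15}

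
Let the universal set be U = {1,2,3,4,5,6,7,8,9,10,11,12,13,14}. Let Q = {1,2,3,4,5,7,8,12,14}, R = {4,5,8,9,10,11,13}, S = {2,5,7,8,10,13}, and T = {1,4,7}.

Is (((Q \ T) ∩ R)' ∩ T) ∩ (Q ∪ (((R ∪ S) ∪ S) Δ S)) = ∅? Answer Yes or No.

No

Q \ T = {2,3,5,8,12,14}
(Q \ T) ∩ R = {5,8}
((Q \ T) ∩ R)' = {1,2,3,4,6,7,9,10,11,12,13,14}
((Q \ T) ∩ R)' ∩ T = {1,4,7}
R ∪ S = {2,4,5,7,8,9,10,11,13}
(R ∪ S) ∪ S = {2,4,5,7,8,9,10,11,13}
((R ∪ S) ∪ S) Δ S = {4,9,11}
Q ∪ (((R ∪ S) ∪ S) Δ S) = {1,2,3,4,5,7,8,9,11,12,14}
1 lies in both, so they are not disjoint.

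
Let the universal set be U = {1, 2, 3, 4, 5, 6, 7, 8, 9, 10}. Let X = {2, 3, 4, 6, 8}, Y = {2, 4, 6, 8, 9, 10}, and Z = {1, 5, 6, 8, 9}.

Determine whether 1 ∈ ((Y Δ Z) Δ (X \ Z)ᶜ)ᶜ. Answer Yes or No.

1 ∉ Y and 1 ∈ Z, so 1 ∈ Y Δ Z
1 ∉ X and 1 ∈ Z, so 1 ∉ X \ Z
1 ∈ (X \ Z)ᶜ since 1 ∉ (X \ Z)
1 ∈ (Y Δ Z) and 1 ∈ (X \ Z)ᶜ, so 1 ∉ (Y Δ Z) Δ (X \ Z)ᶜ
1 ∈ ((Y Δ Z) Δ (X \ Z)ᶜ)ᶜ since 1 ∉ ((Y Δ Z) Δ (X \ Z)ᶜ)

Yes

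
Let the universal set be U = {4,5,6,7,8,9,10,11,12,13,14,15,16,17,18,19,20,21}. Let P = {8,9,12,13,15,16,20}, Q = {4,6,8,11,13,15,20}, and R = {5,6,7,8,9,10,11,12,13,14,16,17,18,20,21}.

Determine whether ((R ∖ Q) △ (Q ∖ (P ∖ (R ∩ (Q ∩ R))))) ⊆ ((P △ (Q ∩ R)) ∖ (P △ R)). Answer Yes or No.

No

R ∖ Q = {5,7,9,10,12,14,16,17,18,21}
Q ∩ R = {6,8,11,13,20}
R ∩ (Q ∩ R) = {6,8,11,13,20}
P ∖ (R ∩ (Q ∩ R)) = {9,12,15,16}
Q ∖ (P ∖ (R ∩ (Q ∩ R))) = {4,6,8,11,13,20}
(R ∖ Q) △ (Q ∖ (P ∖ (R ∩ (Q ∩ R)))) = {4,5,6,7,8,9,10,11,12,13,14,16,17,18,20,21}
P △ (Q ∩ R) = {6,9,11,12,15,16}
P △ R = {5,6,7,10,11,14,15,17,18,21}
(P △ (Q ∩ R)) ∖ (P △ R) = {9,12,16}
4 ∈ (R ∖ Q) △ (Q ∖ (P ∖ (R ∩ (Q ∩ R)))) but 4 ∉ (P △ (Q ∩ R)) ∖ (P △ R), so the inclusion fails.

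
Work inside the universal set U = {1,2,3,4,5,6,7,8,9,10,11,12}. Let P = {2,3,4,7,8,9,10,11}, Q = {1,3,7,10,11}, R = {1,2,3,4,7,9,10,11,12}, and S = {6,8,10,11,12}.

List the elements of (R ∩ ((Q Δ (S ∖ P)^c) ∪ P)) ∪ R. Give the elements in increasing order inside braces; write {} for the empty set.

S ∖ P = {6,12}
(S ∖ P)^c = {1,2,3,4,5,7,8,9,10,11}
Q Δ (S ∖ P)^c = {2,4,5,8,9}
(Q Δ (S ∖ P)^c) ∪ P = {2,3,4,5,7,8,9,10,11}
R ∩ ((Q Δ (S ∖ P)^c) ∪ P) = {2,3,4,7,9,10,11}
(R ∩ ((Q Δ (S ∖ P)^c) ∪ P)) ∪ R = {1,2,3,4,7,9,10,11,12}

{1,2,3,4,7,9,10,11,12}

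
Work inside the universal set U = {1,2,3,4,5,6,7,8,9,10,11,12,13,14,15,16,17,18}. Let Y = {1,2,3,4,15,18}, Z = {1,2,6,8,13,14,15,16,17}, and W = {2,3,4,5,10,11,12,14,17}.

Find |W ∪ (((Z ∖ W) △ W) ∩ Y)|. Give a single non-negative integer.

11

Z ∖ W = {1,6,8,13,15,16}
(Z ∖ W) △ W = {1,2,3,4,5,6,8,10,11,12,13,14,15,16,17}
((Z ∖ W) △ W) ∩ Y = {1,2,3,4,15}
W ∪ (((Z ∖ W) △ W) ∩ Y) = {1,2,3,4,5,10,11,12,14,15,17}
|W ∪ (((Z ∖ W) △ W) ∩ Y)| = 11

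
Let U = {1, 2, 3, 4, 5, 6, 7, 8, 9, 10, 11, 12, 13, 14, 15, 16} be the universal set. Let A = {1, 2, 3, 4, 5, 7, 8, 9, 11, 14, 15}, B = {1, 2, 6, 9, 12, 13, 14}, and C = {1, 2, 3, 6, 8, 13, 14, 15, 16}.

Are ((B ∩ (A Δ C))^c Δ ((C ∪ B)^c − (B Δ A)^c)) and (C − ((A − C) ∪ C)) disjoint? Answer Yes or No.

Yes

A Δ C = {4, 5, 6, 7, 9, 11, 13, 16}
B ∩ (A Δ C) = {6, 9, 13}
(B ∩ (A Δ C))^c = {1, 2, 3, 4, 5, 7, 8, 10, 11, 12, 14, 15, 16}
C ∪ B = {1, 2, 3, 6, 8, 9, 12, 13, 14, 15, 16}
(C ∪ B)^c = {4, 5, 7, 10, 11}
B Δ A = {3, 4, 5, 6, 7, 8, 11, 12, 13, 15}
(B Δ A)^c = {1, 2, 9, 10, 14, 16}
(C ∪ B)^c − (B Δ A)^c = {4, 5, 7, 11}
(B ∩ (A Δ C))^c Δ ((C ∪ B)^c − (B Δ A)^c) = {1, 2, 3, 8, 10, 12, 14, 15, 16}
A − C = {4, 5, 7, 9, 11}
(A − C) ∪ C = {1, 2, 3, 4, 5, 6, 7, 8, 9, 11, 13, 14, 15, 16}
C − ((A − C) ∪ C) = {}
{1, 2, 3, 8, 10, 12, 14, 15, 16} and {} share no elements.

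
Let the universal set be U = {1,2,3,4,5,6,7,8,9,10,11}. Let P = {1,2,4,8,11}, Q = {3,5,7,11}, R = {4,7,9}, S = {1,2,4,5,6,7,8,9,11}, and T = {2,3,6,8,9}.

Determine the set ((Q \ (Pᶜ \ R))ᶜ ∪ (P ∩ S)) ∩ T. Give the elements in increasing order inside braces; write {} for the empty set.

Pᶜ = {3,5,6,7,9,10}
Pᶜ \ R = {3,5,6,10}
Q \ (Pᶜ \ R) = {7,11}
(Q \ (Pᶜ \ R))ᶜ = {1,2,3,4,5,6,8,9,10}
P ∩ S = {1,2,4,8,11}
(Q \ (Pᶜ \ R))ᶜ ∪ (P ∩ S) = {1,2,3,4,5,6,8,9,10,11}
((Q \ (Pᶜ \ R))ᶜ ∪ (P ∩ S)) ∩ T = {2,3,6,8,9}

{2,3,6,8,9}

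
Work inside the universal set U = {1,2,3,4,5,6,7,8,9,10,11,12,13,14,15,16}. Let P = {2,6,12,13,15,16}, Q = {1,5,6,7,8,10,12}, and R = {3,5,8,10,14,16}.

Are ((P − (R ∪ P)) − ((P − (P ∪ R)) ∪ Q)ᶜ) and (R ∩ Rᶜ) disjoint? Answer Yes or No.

R ∪ P = {2,3,5,6,8,10,12,13,14,15,16}
P − (R ∪ P) = {}
P ∪ R = {2,3,5,6,8,10,12,13,14,15,16}
P − (P ∪ R) = {}
(P − (P ∪ R)) ∪ Q = {1,5,6,7,8,10,12}
((P − (P ∪ R)) ∪ Q)ᶜ = {2,3,4,9,11,13,14,15,16}
(P − (R ∪ P)) − ((P − (P ∪ R)) ∪ Q)ᶜ = {}
Rᶜ = {1,2,4,6,7,9,11,12,13,15}
R ∩ Rᶜ = {}
{} and {} share no elements.

Yes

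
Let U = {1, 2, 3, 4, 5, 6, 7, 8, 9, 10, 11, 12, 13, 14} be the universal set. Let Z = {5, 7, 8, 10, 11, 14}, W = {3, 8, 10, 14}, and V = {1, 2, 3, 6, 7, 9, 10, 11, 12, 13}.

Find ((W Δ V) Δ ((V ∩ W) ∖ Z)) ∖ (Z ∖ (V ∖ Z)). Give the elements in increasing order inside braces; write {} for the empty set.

{1, 2, 3, 6, 9, 12, 13}

W Δ V = {1, 2, 6, 7, 8, 9, 11, 12, 13, 14}
V ∩ W = {3, 10}
(V ∩ W) ∖ Z = {3}
(W Δ V) Δ ((V ∩ W) ∖ Z) = {1, 2, 3, 6, 7, 8, 9, 11, 12, 13, 14}
V ∖ Z = {1, 2, 3, 6, 9, 12, 13}
Z ∖ (V ∖ Z) = {5, 7, 8, 10, 11, 14}
((W Δ V) Δ ((V ∩ W) ∖ Z)) ∖ (Z ∖ (V ∖ Z)) = {1, 2, 3, 6, 9, 12, 13}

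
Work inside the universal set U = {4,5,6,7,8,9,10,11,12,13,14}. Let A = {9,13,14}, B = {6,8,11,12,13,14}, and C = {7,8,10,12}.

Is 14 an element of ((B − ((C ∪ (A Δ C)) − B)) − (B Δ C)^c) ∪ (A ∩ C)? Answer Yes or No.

14 ∈ A and 14 ∉ C, so 14 ∈ A Δ C
14 ∉ C and 14 ∈ (A Δ C), so 14 ∈ C ∪ (A Δ C)
14 ∈ (C ∪ (A Δ C)) and 14 ∈ B, so 14 ∉ (C ∪ (A Δ C)) − B
14 ∈ B and 14 ∉ ((C ∪ (A Δ C)) − B), so 14 ∈ B − ((C ∪ (A Δ C)) − B)
14 ∈ B and 14 ∉ C, so 14 ∈ B Δ C
14 ∉ (B Δ C)^c since 14 ∈ (B Δ C)
14 ∈ (B − ((C ∪ (A Δ C)) − B)) and 14 ∉ (B Δ C)^c, so 14 ∈ (B − ((C ∪ (A Δ C)) − B)) − (B Δ C)^c
14 ∈ A and 14 ∉ C, so 14 ∉ A ∩ C
14 ∈ ((B − ((C ∪ (A Δ C)) − B)) − (B Δ C)^c) and 14 ∉ (A ∩ C), so 14 ∈ ((B − ((C ∪ (A Δ C)) − B)) − (B Δ C)^c) ∪ (A ∩ C)

Yes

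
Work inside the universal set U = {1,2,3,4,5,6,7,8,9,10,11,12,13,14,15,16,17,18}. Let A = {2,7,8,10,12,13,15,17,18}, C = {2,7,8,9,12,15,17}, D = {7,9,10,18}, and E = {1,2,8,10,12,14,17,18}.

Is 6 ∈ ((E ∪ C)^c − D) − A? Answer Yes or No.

6 ∉ E and 6 ∉ C, so 6 ∉ E ∪ C
6 ∈ (E ∪ C)^c since 6 ∉ (E ∪ C)
6 ∈ (E ∪ C)^c and 6 ∉ D, so 6 ∈ (E ∪ C)^c − D
6 ∈ ((E ∪ C)^c − D) and 6 ∉ A, so 6 ∈ ((E ∪ C)^c − D) − A

Yes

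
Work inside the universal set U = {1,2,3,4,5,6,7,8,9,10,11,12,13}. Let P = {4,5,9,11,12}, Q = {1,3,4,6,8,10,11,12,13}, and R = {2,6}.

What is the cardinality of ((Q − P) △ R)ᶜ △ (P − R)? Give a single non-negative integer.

2

Q − P = {1,3,6,8,10,13}
(Q − P) △ R = {1,2,3,8,10,13}
((Q − P) △ R)ᶜ = {4,5,6,7,9,11,12}
P − R = {4,5,9,11,12}
((Q − P) △ R)ᶜ △ (P − R) = {6,7}
|((Q − P) △ R)ᶜ △ (P − R)| = 2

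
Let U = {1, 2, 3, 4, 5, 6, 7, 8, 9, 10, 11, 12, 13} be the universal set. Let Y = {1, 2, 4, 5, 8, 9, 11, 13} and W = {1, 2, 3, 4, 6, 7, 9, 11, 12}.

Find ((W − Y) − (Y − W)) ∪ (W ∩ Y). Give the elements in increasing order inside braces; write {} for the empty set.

W − Y = {3, 6, 7, 12}
Y − W = {5, 8, 13}
(W − Y) − (Y − W) = {3, 6, 7, 12}
W ∩ Y = {1, 2, 4, 9, 11}
((W − Y) − (Y − W)) ∪ (W ∩ Y) = {1, 2, 3, 4, 6, 7, 9, 11, 12}

{1, 2, 3, 4, 6, 7, 9, 11, 12}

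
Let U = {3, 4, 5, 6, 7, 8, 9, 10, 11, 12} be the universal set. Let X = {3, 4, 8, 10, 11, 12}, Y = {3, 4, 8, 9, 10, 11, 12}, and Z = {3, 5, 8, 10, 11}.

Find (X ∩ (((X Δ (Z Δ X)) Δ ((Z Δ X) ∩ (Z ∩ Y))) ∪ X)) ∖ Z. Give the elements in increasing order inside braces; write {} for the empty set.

Z Δ X = {4, 5, 12}
X Δ (Z Δ X) = {3, 5, 8, 10, 11}
Z ∩ Y = {3, 8, 10, 11}
(Z Δ X) ∩ (Z ∩ Y) = {}
(X Δ (Z Δ X)) Δ ((Z Δ X) ∩ (Z ∩ Y)) = {3, 5, 8, 10, 11}
((X Δ (Z Δ X)) Δ ((Z Δ X) ∩ (Z ∩ Y))) ∪ X = {3, 4, 5, 8, 10, 11, 12}
X ∩ (((X Δ (Z Δ X)) Δ ((Z Δ X) ∩ (Z ∩ Y))) ∪ X) = {3, 4, 8, 10, 11, 12}
(X ∩ (((X Δ (Z Δ X)) Δ ((Z Δ X) ∩ (Z ∩ Y))) ∪ X)) ∖ Z = {4, 12}

{4, 12}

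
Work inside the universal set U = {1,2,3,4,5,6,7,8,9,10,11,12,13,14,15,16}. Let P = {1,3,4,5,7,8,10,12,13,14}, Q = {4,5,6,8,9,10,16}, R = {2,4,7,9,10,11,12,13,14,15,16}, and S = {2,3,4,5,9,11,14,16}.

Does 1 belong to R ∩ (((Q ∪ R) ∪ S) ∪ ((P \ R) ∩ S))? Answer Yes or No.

No

1 ∉ Q and 1 ∉ R, so 1 ∉ Q ∪ R
1 ∉ (Q ∪ R) and 1 ∉ S, so 1 ∉ (Q ∪ R) ∪ S
1 ∈ P and 1 ∉ R, so 1 ∈ P \ R
1 ∈ (P \ R) and 1 ∉ S, so 1 ∉ (P \ R) ∩ S
1 ∉ ((Q ∪ R) ∪ S) and 1 ∉ ((P \ R) ∩ S), so 1 ∉ ((Q ∪ R) ∪ S) ∪ ((P \ R) ∩ S)
1 ∉ R and 1 ∉ (((Q ∪ R) ∪ S) ∪ ((P \ R) ∩ S)), so 1 ∉ R ∩ (((Q ∪ R) ∪ S) ∪ ((P \ R) ∩ S))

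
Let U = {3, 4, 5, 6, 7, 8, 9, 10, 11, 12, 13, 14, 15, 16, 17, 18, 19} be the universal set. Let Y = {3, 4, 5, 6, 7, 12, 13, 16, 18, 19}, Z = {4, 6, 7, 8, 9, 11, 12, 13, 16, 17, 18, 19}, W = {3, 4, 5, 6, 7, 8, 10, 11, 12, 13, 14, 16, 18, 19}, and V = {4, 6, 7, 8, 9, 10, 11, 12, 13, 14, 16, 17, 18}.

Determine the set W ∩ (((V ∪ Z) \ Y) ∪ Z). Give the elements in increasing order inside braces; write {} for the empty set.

{4, 6, 7, 8, 10, 11, 12, 13, 14, 16, 18, 19}

V ∪ Z = {4, 6, 7, 8, 9, 10, 11, 12, 13, 14, 16, 17, 18, 19}
(V ∪ Z) \ Y = {8, 9, 10, 11, 14, 17}
((V ∪ Z) \ Y) ∪ Z = {4, 6, 7, 8, 9, 10, 11, 12, 13, 14, 16, 17, 18, 19}
W ∩ (((V ∪ Z) \ Y) ∪ Z) = {4, 6, 7, 8, 10, 11, 12, 13, 14, 16, 18, 19}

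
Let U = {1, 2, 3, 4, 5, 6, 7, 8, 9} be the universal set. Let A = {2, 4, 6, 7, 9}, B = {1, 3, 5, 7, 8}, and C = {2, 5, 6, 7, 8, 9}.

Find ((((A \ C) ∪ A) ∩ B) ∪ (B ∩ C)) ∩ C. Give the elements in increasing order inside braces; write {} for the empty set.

{5, 7, 8}

A \ C = {4}
(A \ C) ∪ A = {2, 4, 6, 7, 9}
((A \ C) ∪ A) ∩ B = {7}
B ∩ C = {5, 7, 8}
(((A \ C) ∪ A) ∩ B) ∪ (B ∩ C) = {5, 7, 8}
((((A \ C) ∪ A) ∩ B) ∪ (B ∩ C)) ∩ C = {5, 7, 8}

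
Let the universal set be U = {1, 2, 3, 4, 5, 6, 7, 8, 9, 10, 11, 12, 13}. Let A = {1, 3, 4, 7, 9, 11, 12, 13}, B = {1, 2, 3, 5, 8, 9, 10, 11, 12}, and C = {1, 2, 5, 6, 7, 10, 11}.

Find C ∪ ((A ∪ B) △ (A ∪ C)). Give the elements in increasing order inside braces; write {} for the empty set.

{1, 2, 5, 6, 7, 8, 10, 11}

A ∪ B = {1, 2, 3, 4, 5, 7, 8, 9, 10, 11, 12, 13}
A ∪ C = {1, 2, 3, 4, 5, 6, 7, 9, 10, 11, 12, 13}
(A ∪ B) △ (A ∪ C) = {6, 8}
C ∪ ((A ∪ B) △ (A ∪ C)) = {1, 2, 5, 6, 7, 8, 10, 11}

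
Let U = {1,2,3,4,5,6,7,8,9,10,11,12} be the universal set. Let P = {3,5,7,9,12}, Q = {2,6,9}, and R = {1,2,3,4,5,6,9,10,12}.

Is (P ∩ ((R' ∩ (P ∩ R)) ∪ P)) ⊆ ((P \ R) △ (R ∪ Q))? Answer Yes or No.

R' = {7,8,11}
P ∩ R = {3,5,9,12}
R' ∩ (P ∩ R) = {}
(R' ∩ (P ∩ R)) ∪ P = {3,5,7,9,12}
P ∩ ((R' ∩ (P ∩ R)) ∪ P) = {3,5,7,9,12}
P \ R = {7}
R ∪ Q = {1,2,3,4,5,6,9,10,12}
(P \ R) △ (R ∪ Q) = {1,2,3,4,5,6,7,9,10,12}
Every element of {3,5,7,9,12} is in {1,2,3,4,5,6,7,9,10,12}, so P ∩ ((R' ∩ (P ∩ R)) ∪ P) ⊆ (P \ R) △ (R ∪ Q).

Yes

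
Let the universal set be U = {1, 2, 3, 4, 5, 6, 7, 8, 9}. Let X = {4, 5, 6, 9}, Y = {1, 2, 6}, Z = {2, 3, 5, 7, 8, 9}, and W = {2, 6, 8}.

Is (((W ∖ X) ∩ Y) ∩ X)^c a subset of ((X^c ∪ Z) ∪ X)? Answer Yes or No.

W ∖ X = {2, 8}
(W ∖ X) ∩ Y = {2}
((W ∖ X) ∩ Y) ∩ X = {}
(((W ∖ X) ∩ Y) ∩ X)^c = {1, 2, 3, 4, 5, 6, 7, 8, 9}
X^c = {1, 2, 3, 7, 8}
X^c ∪ Z = {1, 2, 3, 5, 7, 8, 9}
(X^c ∪ Z) ∪ X = {1, 2, 3, 4, 5, 6, 7, 8, 9}
Every element of {1, 2, 3, 4, 5, 6, 7, 8, 9} is in {1, 2, 3, 4, 5, 6, 7, 8, 9}, so (((W ∖ X) ∩ Y) ∩ X)^c ⊆ (X^c ∪ Z) ∪ X.

Yes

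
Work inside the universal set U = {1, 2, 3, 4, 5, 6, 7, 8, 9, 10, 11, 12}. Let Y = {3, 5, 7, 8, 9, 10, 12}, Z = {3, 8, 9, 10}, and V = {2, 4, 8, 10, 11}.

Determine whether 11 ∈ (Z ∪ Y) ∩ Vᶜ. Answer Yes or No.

11 ∉ Z and 11 ∉ Y, so 11 ∉ Z ∪ Y
11 ∈ V, so 11 ∉ Vᶜ
11 ∉ (Z ∪ Y) and 11 ∉ Vᶜ, so 11 ∉ (Z ∪ Y) ∩ Vᶜ

No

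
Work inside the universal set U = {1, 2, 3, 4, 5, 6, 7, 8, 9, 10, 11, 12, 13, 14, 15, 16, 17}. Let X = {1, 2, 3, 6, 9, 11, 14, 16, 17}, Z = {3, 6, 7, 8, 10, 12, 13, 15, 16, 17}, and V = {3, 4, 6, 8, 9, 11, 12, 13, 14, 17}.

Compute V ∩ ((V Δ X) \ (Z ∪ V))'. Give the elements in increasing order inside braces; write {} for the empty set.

{3, 4, 6, 8, 9, 11, 12, 13, 14, 17}

V Δ X = {1, 2, 4, 8, 12, 13, 16}
Z ∪ V = {3, 4, 6, 7, 8, 9, 10, 11, 12, 13, 14, 15, 16, 17}
(V Δ X) \ (Z ∪ V) = {1, 2}
((V Δ X) \ (Z ∪ V))' = {3, 4, 5, 6, 7, 8, 9, 10, 11, 12, 13, 14, 15, 16, 17}
V ∩ ((V Δ X) \ (Z ∪ V))' = {3, 4, 6, 8, 9, 11, 12, 13, 14, 17}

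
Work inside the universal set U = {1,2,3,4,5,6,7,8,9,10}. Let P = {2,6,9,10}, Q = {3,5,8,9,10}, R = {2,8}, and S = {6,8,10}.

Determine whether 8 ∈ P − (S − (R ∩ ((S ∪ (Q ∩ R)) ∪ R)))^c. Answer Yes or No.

No

8 ∈ Q and 8 ∈ R, so 8 ∈ Q ∩ R
8 ∈ S and 8 ∈ (Q ∩ R), so 8 ∈ S ∪ (Q ∩ R)
8 ∈ (S ∪ (Q ∩ R)) and 8 ∈ R, so 8 ∈ (S ∪ (Q ∩ R)) ∪ R
8 ∈ R and 8 ∈ ((S ∪ (Q ∩ R)) ∪ R), so 8 ∈ R ∩ ((S ∪ (Q ∩ R)) ∪ R)
8 ∈ S and 8 ∈ (R ∩ ((S ∪ (Q ∩ R)) ∪ R)), so 8 ∉ S − (R ∩ ((S ∪ (Q ∩ R)) ∪ R))
8 ∈ (S − (R ∩ ((S ∪ (Q ∩ R)) ∪ R)))^c since 8 ∉ (S − (R ∩ ((S ∪ (Q ∩ R)) ∪ R)))
8 ∉ P and 8 ∈ (S − (R ∩ ((S ∪ (Q ∩ R)) ∪ R)))^c, so 8 ∉ P − (S − (R ∩ ((S ∪ (Q ∩ R)) ∪ R)))^c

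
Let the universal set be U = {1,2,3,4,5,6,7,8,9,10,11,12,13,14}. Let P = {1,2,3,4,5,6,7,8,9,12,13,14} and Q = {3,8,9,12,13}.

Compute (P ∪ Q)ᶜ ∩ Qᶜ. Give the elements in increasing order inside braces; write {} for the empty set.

P ∪ Q = {1,2,3,4,5,6,7,8,9,12,13,14}
(P ∪ Q)ᶜ = {10,11}
Qᶜ = {1,2,4,5,6,7,10,11,14}
(P ∪ Q)ᶜ ∩ Qᶜ = {10,11}

{10,11}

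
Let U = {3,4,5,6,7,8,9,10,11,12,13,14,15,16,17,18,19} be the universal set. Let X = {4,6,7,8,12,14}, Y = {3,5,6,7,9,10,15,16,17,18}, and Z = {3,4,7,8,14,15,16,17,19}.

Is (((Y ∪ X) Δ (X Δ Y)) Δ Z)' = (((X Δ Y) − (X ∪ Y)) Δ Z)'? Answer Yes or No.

Y ∪ X = {3,4,5,6,7,8,9,10,12,14,15,16,17,18}
X Δ Y = {3,4,5,8,9,10,12,14,15,16,17,18}
(Y ∪ X) Δ (X Δ Y) = {6,7}
((Y ∪ X) Δ (X Δ Y)) Δ Z = {3,4,6,8,14,15,16,17,19}
(((Y ∪ X) Δ (X Δ Y)) Δ Z)' = {5,7,9,10,11,12,13,18}
X ∪ Y = {3,4,5,6,7,8,9,10,12,14,15,16,17,18}
(X Δ Y) − (X ∪ Y) = {}
((X Δ Y) − (X ∪ Y)) Δ Z = {3,4,7,8,14,15,16,17,19}
(((X Δ Y) − (X ∪ Y)) Δ Z)' = {5,6,9,10,11,12,13,18}
6 ∈ (((X Δ Y) − (X ∪ Y)) Δ Z)' but 6 ∉ (((Y ∪ X) Δ (X Δ Y)) Δ Z)', so they differ.

No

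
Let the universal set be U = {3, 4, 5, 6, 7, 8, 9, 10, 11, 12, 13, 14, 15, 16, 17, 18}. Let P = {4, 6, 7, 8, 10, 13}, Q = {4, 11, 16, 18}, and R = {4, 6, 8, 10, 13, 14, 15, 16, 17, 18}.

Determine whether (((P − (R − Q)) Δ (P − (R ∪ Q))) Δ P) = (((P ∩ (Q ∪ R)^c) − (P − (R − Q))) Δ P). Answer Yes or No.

No

R − Q = {6, 8, 10, 13, 14, 15, 17}
P − (R − Q) = {4, 7}
R ∪ Q = {4, 6, 8, 10, 11, 13, 14, 15, 16, 17, 18}
P − (R ∪ Q) = {7}
(P − (R − Q)) Δ (P − (R ∪ Q)) = {4}
((P − (R − Q)) Δ (P − (R ∪ Q))) Δ P = {6, 7, 8, 10, 13}
Q ∪ R = {4, 6, 8, 10, 11, 13, 14, 15, 16, 17, 18}
(Q ∪ R)^c = {3, 5, 7, 9, 12}
P ∩ (Q ∪ R)^c = {7}
(P ∩ (Q ∪ R)^c) − (P − (R − Q)) = {}
((P ∩ (Q ∪ R)^c) − (P − (R − Q))) Δ P = {4, 6, 7, 8, 10, 13}
4 ∈ ((P ∩ (Q ∪ R)^c) − (P − (R − Q))) Δ P but 4 ∉ ((P − (R − Q)) Δ (P − (R ∪ Q))) Δ P, so they differ.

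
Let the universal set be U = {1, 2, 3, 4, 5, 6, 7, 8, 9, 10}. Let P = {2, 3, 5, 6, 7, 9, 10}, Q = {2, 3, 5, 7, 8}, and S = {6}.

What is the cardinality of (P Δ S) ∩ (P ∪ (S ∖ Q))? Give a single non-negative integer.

6

P Δ S = {2, 3, 5, 7, 9, 10}
S ∖ Q = {6}
P ∪ (S ∖ Q) = {2, 3, 5, 6, 7, 9, 10}
(P Δ S) ∩ (P ∪ (S ∖ Q)) = {2, 3, 5, 7, 9, 10}
|(P Δ S) ∩ (P ∪ (S ∖ Q))| = 6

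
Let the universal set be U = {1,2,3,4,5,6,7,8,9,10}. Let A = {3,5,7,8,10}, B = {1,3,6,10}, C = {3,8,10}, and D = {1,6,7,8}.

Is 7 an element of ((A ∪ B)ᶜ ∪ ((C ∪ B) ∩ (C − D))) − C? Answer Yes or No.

No

7 ∈ A and 7 ∉ B, so 7 ∈ A ∪ B
7 ∉ (A ∪ B)ᶜ since 7 ∈ (A ∪ B)
7 ∉ C and 7 ∉ B, so 7 ∉ C ∪ B
7 ∉ C and 7 ∈ D, so 7 ∉ C − D
7 ∉ (C ∪ B) and 7 ∉ (C − D), so 7 ∉ (C ∪ B) ∩ (C − D)
7 ∉ (A ∪ B)ᶜ and 7 ∉ ((C ∪ B) ∩ (C − D)), so 7 ∉ (A ∪ B)ᶜ ∪ ((C ∪ B) ∩ (C − D))
7 ∉ ((A ∪ B)ᶜ ∪ ((C ∪ B) ∩ (C − D))) and 7 ∉ C, so 7 ∉ ((A ∪ B)ᶜ ∪ ((C ∪ B) ∩ (C − D))) − C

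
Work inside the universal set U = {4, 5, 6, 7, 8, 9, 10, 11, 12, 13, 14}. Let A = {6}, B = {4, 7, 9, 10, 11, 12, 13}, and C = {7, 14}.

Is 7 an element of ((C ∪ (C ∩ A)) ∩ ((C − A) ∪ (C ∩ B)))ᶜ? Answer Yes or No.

No

7 ∈ C and 7 ∉ A, so 7 ∉ C ∩ A
7 ∈ C and 7 ∉ (C ∩ A), so 7 ∈ C ∪ (C ∩ A)
7 ∈ C and 7 ∉ A, so 7 ∈ C − A
7 ∈ C and 7 ∈ B, so 7 ∈ C ∩ B
7 ∈ (C − A) and 7 ∈ (C ∩ B), so 7 ∈ (C − A) ∪ (C ∩ B)
7 ∈ (C ∪ (C ∩ A)) and 7 ∈ ((C − A) ∪ (C ∩ B)), so 7 ∈ (C ∪ (C ∩ A)) ∩ ((C − A) ∪ (C ∩ B))
7 ∉ ((C ∪ (C ∩ A)) ∩ ((C − A) ∪ (C ∩ B)))ᶜ since 7 ∈ ((C ∪ (C ∩ A)) ∩ ((C − A) ∪ (C ∩ B)))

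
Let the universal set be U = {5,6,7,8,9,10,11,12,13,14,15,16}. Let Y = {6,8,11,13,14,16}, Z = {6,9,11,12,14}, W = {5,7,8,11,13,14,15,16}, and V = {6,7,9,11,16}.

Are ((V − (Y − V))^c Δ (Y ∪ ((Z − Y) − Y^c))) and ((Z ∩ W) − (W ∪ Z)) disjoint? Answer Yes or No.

Y − V = {8,13,14}
V − (Y − V) = {6,7,9,11,16}
(V − (Y − V))^c = {5,8,10,12,13,14,15}
Z − Y = {9,12}
Y^c = {5,7,9,10,12,15}
(Z − Y) − Y^c = {}
Y ∪ ((Z − Y) − Y^c) = {6,8,11,13,14,16}
(V − (Y − V))^c Δ (Y ∪ ((Z − Y) − Y^c)) = {5,6,10,11,12,15,16}
Z ∩ W = {11,14}
W ∪ Z = {5,6,7,8,9,11,12,13,14,15,16}
(Z ∩ W) − (W ∪ Z) = {}
{5,6,10,11,12,15,16} and {} share no elements.

Yes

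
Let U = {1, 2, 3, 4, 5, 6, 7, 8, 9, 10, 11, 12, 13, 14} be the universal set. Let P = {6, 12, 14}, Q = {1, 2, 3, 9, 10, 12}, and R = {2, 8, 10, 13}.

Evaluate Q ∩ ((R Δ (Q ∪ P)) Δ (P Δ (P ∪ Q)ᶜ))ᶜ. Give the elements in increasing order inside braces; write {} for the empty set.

{2, 10, 12}

Q ∪ P = {1, 2, 3, 6, 9, 10, 12, 14}
R Δ (Q ∪ P) = {1, 3, 6, 8, 9, 12, 13, 14}
P ∪ Q = {1, 2, 3, 6, 9, 10, 12, 14}
(P ∪ Q)ᶜ = {4, 5, 7, 8, 11, 13}
P Δ (P ∪ Q)ᶜ = {4, 5, 6, 7, 8, 11, 12, 13, 14}
(R Δ (Q ∪ P)) Δ (P Δ (P ∪ Q)ᶜ) = {1, 3, 4, 5, 7, 9, 11}
((R Δ (Q ∪ P)) Δ (P Δ (P ∪ Q)ᶜ))ᶜ = {2, 6, 8, 10, 12, 13, 14}
Q ∩ ((R Δ (Q ∪ P)) Δ (P Δ (P ∪ Q)ᶜ))ᶜ = {2, 10, 12}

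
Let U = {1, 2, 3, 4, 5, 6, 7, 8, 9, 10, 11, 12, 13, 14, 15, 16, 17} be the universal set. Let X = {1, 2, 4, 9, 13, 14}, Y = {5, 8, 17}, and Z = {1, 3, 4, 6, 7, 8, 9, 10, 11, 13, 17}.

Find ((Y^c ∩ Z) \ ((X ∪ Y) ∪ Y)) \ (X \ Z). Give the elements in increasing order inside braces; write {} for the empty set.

{3, 6, 7, 10, 11}

Y^c = {1, 2, 3, 4, 6, 7, 9, 10, 11, 12, 13, 14, 15, 16}
Y^c ∩ Z = {1, 3, 4, 6, 7, 9, 10, 11, 13}
X ∪ Y = {1, 2, 4, 5, 8, 9, 13, 14, 17}
(X ∪ Y) ∪ Y = {1, 2, 4, 5, 8, 9, 13, 14, 17}
(Y^c ∩ Z) \ ((X ∪ Y) ∪ Y) = {3, 6, 7, 10, 11}
X \ Z = {2, 14}
((Y^c ∩ Z) \ ((X ∪ Y) ∪ Y)) \ (X \ Z) = {3, 6, 7, 10, 11}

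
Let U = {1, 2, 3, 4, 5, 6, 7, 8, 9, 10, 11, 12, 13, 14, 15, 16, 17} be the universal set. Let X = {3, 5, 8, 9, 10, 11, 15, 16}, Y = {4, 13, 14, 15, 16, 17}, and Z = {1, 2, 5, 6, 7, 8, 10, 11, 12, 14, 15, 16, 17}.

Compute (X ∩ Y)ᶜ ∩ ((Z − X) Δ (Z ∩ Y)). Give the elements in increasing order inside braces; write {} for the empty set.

{1, 2, 6, 7, 12}

X ∩ Y = {15, 16}
(X ∩ Y)ᶜ = {1, 2, 3, 4, 5, 6, 7, 8, 9, 10, 11, 12, 13, 14, 17}
Z − X = {1, 2, 6, 7, 12, 14, 17}
Z ∩ Y = {14, 15, 16, 17}
(Z − X) Δ (Z ∩ Y) = {1, 2, 6, 7, 12, 15, 16}
(X ∩ Y)ᶜ ∩ ((Z − X) Δ (Z ∩ Y)) = {1, 2, 6, 7, 12}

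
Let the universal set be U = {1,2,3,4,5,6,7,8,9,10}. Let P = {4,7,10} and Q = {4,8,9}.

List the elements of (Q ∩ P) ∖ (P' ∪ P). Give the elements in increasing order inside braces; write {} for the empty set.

{}

Q ∩ P = {4}
P' = {1,2,3,5,6,8,9}
P' ∪ P = {1,2,3,4,5,6,7,8,9,10}
(Q ∩ P) ∖ (P' ∪ P) = {}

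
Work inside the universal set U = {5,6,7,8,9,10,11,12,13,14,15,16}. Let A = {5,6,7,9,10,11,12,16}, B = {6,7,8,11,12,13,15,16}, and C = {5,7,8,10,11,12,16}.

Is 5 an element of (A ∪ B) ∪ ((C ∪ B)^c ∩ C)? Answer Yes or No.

5 ∈ A and 5 ∉ B, so 5 ∈ A ∪ B
5 ∈ C and 5 ∉ B, so 5 ∈ C ∪ B
5 ∉ (C ∪ B)^c since 5 ∈ (C ∪ B)
5 ∉ (C ∪ B)^c and 5 ∈ C, so 5 ∉ (C ∪ B)^c ∩ C
5 ∈ (A ∪ B) and 5 ∉ ((C ∪ B)^c ∩ C), so 5 ∈ (A ∪ B) ∪ ((C ∪ B)^c ∩ C)

Yes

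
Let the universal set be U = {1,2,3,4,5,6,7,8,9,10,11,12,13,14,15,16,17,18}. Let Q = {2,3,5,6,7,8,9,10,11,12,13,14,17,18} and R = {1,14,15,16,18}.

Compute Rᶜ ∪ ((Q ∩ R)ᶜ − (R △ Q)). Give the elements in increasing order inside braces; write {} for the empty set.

{2,3,4,5,6,7,8,9,10,11,12,13,17}

Rᶜ = {2,3,4,5,6,7,8,9,10,11,12,13,17}
Q ∩ R = {14,18}
(Q ∩ R)ᶜ = {1,2,3,4,5,6,7,8,9,10,11,12,13,15,16,17}
R △ Q = {1,2,3,5,6,7,8,9,10,11,12,13,15,16,17}
(Q ∩ R)ᶜ − (R △ Q) = {4}
Rᶜ ∪ ((Q ∩ R)ᶜ − (R △ Q)) = {2,3,4,5,6,7,8,9,10,11,12,13,17}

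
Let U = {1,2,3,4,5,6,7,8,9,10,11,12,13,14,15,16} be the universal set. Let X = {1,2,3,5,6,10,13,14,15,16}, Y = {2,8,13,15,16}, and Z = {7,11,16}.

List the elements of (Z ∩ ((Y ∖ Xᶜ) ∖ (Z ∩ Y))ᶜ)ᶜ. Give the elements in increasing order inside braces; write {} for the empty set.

{1,2,3,4,5,6,8,9,10,12,13,14,15}

Xᶜ = {4,7,8,9,11,12}
Y ∖ Xᶜ = {2,13,15,16}
Z ∩ Y = {16}
(Y ∖ Xᶜ) ∖ (Z ∩ Y) = {2,13,15}
((Y ∖ Xᶜ) ∖ (Z ∩ Y))ᶜ = {1,3,4,5,6,7,8,9,10,11,12,14,16}
Z ∩ ((Y ∖ Xᶜ) ∖ (Z ∩ Y))ᶜ = {7,11,16}
(Z ∩ ((Y ∖ Xᶜ) ∖ (Z ∩ Y))ᶜ)ᶜ = {1,2,3,4,5,6,8,9,10,12,13,14,15}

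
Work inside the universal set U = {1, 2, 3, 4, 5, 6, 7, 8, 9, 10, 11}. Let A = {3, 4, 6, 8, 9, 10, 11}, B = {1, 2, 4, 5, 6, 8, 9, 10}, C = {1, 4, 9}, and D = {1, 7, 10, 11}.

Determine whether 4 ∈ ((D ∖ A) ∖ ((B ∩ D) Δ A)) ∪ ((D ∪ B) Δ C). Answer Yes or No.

4 ∉ D and 4 ∈ A, so 4 ∉ D ∖ A
4 ∈ B and 4 ∉ D, so 4 ∉ B ∩ D
4 ∉ (B ∩ D) and 4 ∈ A, so 4 ∈ (B ∩ D) Δ A
4 ∉ (D ∖ A) and 4 ∈ ((B ∩ D) Δ A), so 4 ∉ (D ∖ A) ∖ ((B ∩ D) Δ A)
4 ∉ D and 4 ∈ B, so 4 ∈ D ∪ B
4 ∈ (D ∪ B) and 4 ∈ C, so 4 ∉ (D ∪ B) Δ C
4 ∉ ((D ∖ A) ∖ ((B ∩ D) Δ A)) and 4 ∉ ((D ∪ B) Δ C), so 4 ∉ ((D ∖ A) ∖ ((B ∩ D) Δ A)) ∪ ((D ∪ B) Δ C)

No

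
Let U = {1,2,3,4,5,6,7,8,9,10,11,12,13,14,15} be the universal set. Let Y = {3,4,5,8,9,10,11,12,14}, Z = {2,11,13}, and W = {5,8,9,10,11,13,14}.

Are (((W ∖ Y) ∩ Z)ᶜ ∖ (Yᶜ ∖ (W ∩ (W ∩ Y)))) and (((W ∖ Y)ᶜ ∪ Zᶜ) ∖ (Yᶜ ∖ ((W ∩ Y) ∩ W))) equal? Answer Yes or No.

W ∖ Y = {13}
(W ∖ Y) ∩ Z = {13}
((W ∖ Y) ∩ Z)ᶜ = {1,2,3,4,5,6,7,8,9,10,11,12,14,15}
Yᶜ = {1,2,6,7,13,15}
W ∩ Y = {5,8,9,10,11,14}
W ∩ (W ∩ Y) = {5,8,9,10,11,14}
Yᶜ ∖ (W ∩ (W ∩ Y)) = {1,2,6,7,13,15}
((W ∖ Y) ∩ Z)ᶜ ∖ (Yᶜ ∖ (W ∩ (W ∩ Y))) = {3,4,5,8,9,10,11,12,14}
(W ∖ Y)ᶜ = {1,2,3,4,5,6,7,8,9,10,11,12,14,15}
Zᶜ = {1,3,4,5,6,7,8,9,10,12,14,15}
(W ∖ Y)ᶜ ∪ Zᶜ = {1,2,3,4,5,6,7,8,9,10,11,12,14,15}
(W ∩ Y) ∩ W = {5,8,9,10,11,14}
Yᶜ ∖ ((W ∩ Y) ∩ W) = {1,2,6,7,13,15}
((W ∖ Y)ᶜ ∪ Zᶜ) ∖ (Yᶜ ∖ ((W ∩ Y) ∩ W)) = {3,4,5,8,9,10,11,12,14}
Both equal {3,4,5,8,9,10,11,12,14}, so ((W ∖ Y) ∩ Z)ᶜ ∖ (Yᶜ ∖ (W ∩ (W ∩ Y))) = ((W ∖ Y)ᶜ ∪ Zᶜ) ∖ (Yᶜ ∖ ((W ∩ Y) ∩ W)).

Yes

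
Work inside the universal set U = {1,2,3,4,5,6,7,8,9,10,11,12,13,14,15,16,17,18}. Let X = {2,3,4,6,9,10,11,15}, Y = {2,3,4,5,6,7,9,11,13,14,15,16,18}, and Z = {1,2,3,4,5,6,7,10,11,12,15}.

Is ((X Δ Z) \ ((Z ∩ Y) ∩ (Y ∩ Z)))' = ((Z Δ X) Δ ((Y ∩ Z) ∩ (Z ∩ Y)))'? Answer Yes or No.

No

X Δ Z = {1,5,7,9,12}
Z ∩ Y = {2,3,4,5,6,7,11,15}
Y ∩ Z = {2,3,4,5,6,7,11,15}
(Z ∩ Y) ∩ (Y ∩ Z) = {2,3,4,5,6,7,11,15}
(X Δ Z) \ ((Z ∩ Y) ∩ (Y ∩ Z)) = {1,9,12}
((X Δ Z) \ ((Z ∩ Y) ∩ (Y ∩ Z)))' = {2,3,4,5,6,7,8,10,11,13,14,15,16,17,18}
Z Δ X = {1,5,7,9,12}
(Y ∩ Z) ∩ (Z ∩ Y) = {2,3,4,5,6,7,11,15}
(Z Δ X) Δ ((Y ∩ Z) ∩ (Z ∩ Y)) = {1,2,3,4,6,9,11,12,15}
((Z Δ X) Δ ((Y ∩ Z) ∩ (Z ∩ Y)))' = {5,7,8,10,13,14,16,17,18}
2 ∈ ((X Δ Z) \ ((Z ∩ Y) ∩ (Y ∩ Z)))' but 2 ∉ ((Z Δ X) Δ ((Y ∩ Z) ∩ (Z ∩ Y)))', so they differ.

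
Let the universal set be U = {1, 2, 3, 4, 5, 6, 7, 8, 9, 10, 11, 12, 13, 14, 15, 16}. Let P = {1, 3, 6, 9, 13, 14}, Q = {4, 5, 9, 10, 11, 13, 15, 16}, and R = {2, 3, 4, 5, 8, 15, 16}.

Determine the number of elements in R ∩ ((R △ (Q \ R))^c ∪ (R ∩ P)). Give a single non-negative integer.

Q \ R = {9, 10, 11, 13}
R △ (Q \ R) = {2, 3, 4, 5, 8, 9, 10, 11, 13, 15, 16}
(R △ (Q \ R))^c = {1, 6, 7, 12, 14}
R ∩ P = {3}
(R △ (Q \ R))^c ∪ (R ∩ P) = {1, 3, 6, 7, 12, 14}
R ∩ ((R △ (Q \ R))^c ∪ (R ∩ P)) = {3}
|R ∩ ((R △ (Q \ R))^c ∪ (R ∩ P))| = 1

1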